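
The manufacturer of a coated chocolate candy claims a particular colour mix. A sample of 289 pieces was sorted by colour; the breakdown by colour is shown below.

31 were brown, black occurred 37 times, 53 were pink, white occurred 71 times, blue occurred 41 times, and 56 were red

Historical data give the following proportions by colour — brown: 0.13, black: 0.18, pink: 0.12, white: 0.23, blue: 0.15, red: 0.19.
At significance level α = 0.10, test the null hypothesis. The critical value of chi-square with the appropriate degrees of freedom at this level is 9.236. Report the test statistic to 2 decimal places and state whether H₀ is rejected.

15.62; reject

Expected counts E_i = n·p_i: 289×0.13 = 37.57, 289×0.18 = 52.02, 289×0.12 = 34.68, 289×0.23 = 66.47, 289×0.15 = 43.35, 289×0.19 = 54.91.
χ² = (31−37.57)²/37.57 + (37−52.02)²/52.02 + (53−34.68)²/34.68 + (71−66.47)²/66.47 + (41−43.35)²/43.35 + (56−54.91)²/54.91
   = 1.149 + 4.337 + 9.678 + 0.309 + 0.127 + 0.022
Sum = 15.62
df = 5. Since 15.62 > 9.236, we reject H₀.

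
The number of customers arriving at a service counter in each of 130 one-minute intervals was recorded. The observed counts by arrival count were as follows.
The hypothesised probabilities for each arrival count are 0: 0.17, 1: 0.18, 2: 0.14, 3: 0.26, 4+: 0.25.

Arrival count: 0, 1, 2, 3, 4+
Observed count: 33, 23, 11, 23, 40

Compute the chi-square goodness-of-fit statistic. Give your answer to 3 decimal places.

Expected counts E_i = n·p_i: 130×0.17 = 22.1, 130×0.18 = 23.4, 130×0.14 = 18.2, 130×0.26 = 33.8, 130×0.25 = 32.5.
χ² = (33−22.1)²/22.1 + (23−23.4)²/23.4 + (11−18.2)²/18.2 + (23−33.8)²/33.8 + (40−32.5)²/32.5
   = 5.3760 + 0.0068 + 2.8484 + 3.4509 + 1.7308
Sum = 13.413

13.413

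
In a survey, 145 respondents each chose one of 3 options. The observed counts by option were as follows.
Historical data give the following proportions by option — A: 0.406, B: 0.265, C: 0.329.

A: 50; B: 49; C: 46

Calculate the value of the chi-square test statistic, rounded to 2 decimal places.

4.31

Expected counts E_i = n·p_i: 145×0.406 = 58.87, 145×0.265 = 38.425, 145×0.329 = 47.705.
A: (50 − 58.87)²/58.87 = 78.6769/58.87 = 1.336
B: (49 − 38.425)²/38.425 = 111.830625/38.425 = 2.910
C: (46 − 47.705)²/47.705 = 2.907025/47.705 = 0.061
Sum = 4.31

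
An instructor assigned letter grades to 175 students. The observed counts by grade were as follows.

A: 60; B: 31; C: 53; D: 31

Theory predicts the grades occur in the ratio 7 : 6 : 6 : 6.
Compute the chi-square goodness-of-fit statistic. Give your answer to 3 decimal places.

Ratio total = 25. Expected counts: 175×7/25 = 49, 175×6/25 = 42, 175×6/25 = 42, 175×6/25 = 42.
cat         O        E   (O−E)²/E
A          60       49     2.4694
B          31       42     2.8810
C          53       42     2.8810
D          31       42     2.8810
Sum = 11.112

11.112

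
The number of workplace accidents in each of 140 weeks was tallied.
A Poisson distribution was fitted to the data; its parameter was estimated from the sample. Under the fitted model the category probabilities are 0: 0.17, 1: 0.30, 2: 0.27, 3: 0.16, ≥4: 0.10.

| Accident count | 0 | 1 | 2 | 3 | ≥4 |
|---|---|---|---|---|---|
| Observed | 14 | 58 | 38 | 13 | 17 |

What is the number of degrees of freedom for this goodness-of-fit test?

There are k = 5 categories and 1 parameter estimated from the data, so df = 5 − 1 − 1 = 3.

3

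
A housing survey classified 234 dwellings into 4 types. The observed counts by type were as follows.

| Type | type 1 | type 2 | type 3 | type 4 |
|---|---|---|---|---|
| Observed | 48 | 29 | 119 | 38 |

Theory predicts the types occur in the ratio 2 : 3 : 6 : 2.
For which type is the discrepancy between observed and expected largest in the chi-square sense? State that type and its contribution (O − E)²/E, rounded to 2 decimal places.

type 2, 11.57

Ratio total = 13. Expected counts: 234×2/13 = 36, 234×3/13 = 54, 234×6/13 = 108, 234×2/13 = 36.
type 1: (48 − 36)²/36 = 144/36 = 4.000
type 2: (29 − 54)²/54 = 625/54 = 11.574
type 3: (119 − 108)²/108 = 121/108 = 1.120
type 4: (38 − 36)²/36 = 4/36 = 0.111
The largest term is for type 2: 11.57.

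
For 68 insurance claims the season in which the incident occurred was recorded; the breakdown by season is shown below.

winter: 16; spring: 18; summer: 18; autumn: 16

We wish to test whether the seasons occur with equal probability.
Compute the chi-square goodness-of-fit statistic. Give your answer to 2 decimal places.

Expected count for each of the 4 categories: 68/4 = 17.
cat         O        E   (O−E)²/E
winter     16       17      0.059
spring     18       17      0.059
summer     18       17      0.059
autumn     16       17      0.059
Sum = 0.24

0.24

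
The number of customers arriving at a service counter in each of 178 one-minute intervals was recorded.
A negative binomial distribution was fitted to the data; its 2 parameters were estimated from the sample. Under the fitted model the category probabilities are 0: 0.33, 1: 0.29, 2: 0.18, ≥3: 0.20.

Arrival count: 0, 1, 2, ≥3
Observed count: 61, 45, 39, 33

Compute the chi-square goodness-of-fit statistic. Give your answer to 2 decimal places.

Expected counts E_i = n·p_i: 178×0.33 = 58.74, 178×0.29 = 51.62, 178×0.18 = 32.04, 178×0.20 = 35.6.
0: (61 − 58.74)²/58.74 = 5.1076/58.74 = 0.087
1: (45 − 51.62)²/51.62 = 43.8244/51.62 = 0.849
2: (39 − 32.04)²/32.04 = 48.4416/32.04 = 1.512
≥3: (33 − 35.6)²/35.6 = 6.76/35.6 = 0.190
Sum = 2.64

2.64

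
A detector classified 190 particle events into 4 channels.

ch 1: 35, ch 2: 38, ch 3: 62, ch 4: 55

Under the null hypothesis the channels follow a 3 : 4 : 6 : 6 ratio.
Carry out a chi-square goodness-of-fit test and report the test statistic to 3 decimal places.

Ratio total = 19. Expected counts: 190×3/19 = 30, 190×4/19 = 40, 190×6/19 = 60, 190×6/19 = 60.
ch 1: (35 − 30)²/30 = 25/30 = 0.8333
ch 2: (38 − 40)²/40 = 4/40 = 0.1000
ch 3: (62 − 60)²/60 = 4/60 = 0.0667
ch 4: (55 − 60)²/60 = 25/60 = 0.4167
Sum = 1.417

1.417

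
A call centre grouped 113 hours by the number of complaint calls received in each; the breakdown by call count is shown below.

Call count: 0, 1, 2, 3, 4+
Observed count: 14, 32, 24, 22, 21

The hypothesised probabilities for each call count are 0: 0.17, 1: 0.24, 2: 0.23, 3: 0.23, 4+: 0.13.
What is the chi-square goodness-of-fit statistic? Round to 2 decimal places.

5.77

Expected counts E_i = n·p_i: 113×0.17 = 19.21, 113×0.24 = 27.12, 113×0.23 = 25.99, 113×0.23 = 25.99, 113×0.13 = 14.69.
χ² = (14−19.21)²/19.21 + (32−27.12)²/27.12 + (24−25.99)²/25.99 + (22−25.99)²/25.99 + (21−14.69)²/14.69
   = 1.413 + 0.878 + 0.152 + 0.613 + 2.710
Sum = 5.77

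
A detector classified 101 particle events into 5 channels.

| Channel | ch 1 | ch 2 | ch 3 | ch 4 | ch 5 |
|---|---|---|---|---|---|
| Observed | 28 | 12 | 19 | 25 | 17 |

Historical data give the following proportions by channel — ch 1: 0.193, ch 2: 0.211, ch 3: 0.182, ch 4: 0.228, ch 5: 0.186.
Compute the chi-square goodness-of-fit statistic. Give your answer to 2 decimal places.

Expected counts E_i = n·p_i: 101×0.193 = 19.493, 101×0.211 = 21.311, 101×0.182 = 18.382, 101×0.228 = 23.028, 101×0.186 = 18.786.
cat         O        E   (O−E)²/E
ch 1       28   19.493      3.713
ch 2       12   21.311      4.068
ch 3       19   18.382      0.021
ch 4       25   23.028      0.169
ch 5       17   18.786      0.170
Sum = 8.14

8.14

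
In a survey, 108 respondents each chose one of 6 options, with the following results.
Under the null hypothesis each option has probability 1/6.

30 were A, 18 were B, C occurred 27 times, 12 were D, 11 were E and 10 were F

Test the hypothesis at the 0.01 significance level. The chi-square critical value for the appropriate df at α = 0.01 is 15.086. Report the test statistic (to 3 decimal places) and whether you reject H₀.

20.778; reject

Under H₀ each category has probability 1/6, so each expected count is 108/6 = 18.
χ² = (30−18)²/18 + (18−18)²/18 + (27−18)²/18 + (12−18)²/18 + (11−18)²/18 + (10−18)²/18
   = 8.0000 + 0.0000 + 4.5000 + 2.0000 + 2.7222 + 3.5556
Sum = 20.778
df = 5. Since 20.778 > 15.086, we reject H₀.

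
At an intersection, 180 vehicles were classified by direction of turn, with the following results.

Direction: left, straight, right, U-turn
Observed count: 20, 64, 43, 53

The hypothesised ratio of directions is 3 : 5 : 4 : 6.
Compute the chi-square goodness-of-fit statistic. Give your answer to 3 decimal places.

8.295

Ratio total = 18. Expected counts: 180×3/18 = 30, 180×5/18 = 50, 180×4/18 = 40, 180×6/18 = 60.
left: (20 − 30)²/30 = 100/30 = 3.3333
straight: (64 − 50)²/50 = 196/50 = 3.9200
right: (43 − 40)²/40 = 9/40 = 0.2250
U-turn: (53 − 60)²/60 = 49/60 = 0.8167
Sum = 8.295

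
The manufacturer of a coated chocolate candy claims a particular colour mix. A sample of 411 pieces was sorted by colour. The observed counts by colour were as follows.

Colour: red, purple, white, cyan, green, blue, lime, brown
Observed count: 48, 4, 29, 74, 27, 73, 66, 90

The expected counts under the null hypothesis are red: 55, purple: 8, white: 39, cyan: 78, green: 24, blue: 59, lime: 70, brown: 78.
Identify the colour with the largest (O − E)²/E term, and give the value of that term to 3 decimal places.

red: (48 − 55)²/55 = 49/55 = 0.8909
purple: (4 − 8)²/8 = 16/8 = 2.0000
white: (29 − 39)²/39 = 100/39 = 2.5641
cyan: (74 − 78)²/78 = 16/78 = 0.2051
green: (27 − 24)²/24 = 9/24 = 0.3750
blue: (73 − 59)²/59 = 196/59 = 3.3220
lime: (66 − 70)²/70 = 16/70 = 0.2286
brown: (90 − 78)²/78 = 144/78 = 1.8462
The largest term is for blue: 3.322.

blue, 3.322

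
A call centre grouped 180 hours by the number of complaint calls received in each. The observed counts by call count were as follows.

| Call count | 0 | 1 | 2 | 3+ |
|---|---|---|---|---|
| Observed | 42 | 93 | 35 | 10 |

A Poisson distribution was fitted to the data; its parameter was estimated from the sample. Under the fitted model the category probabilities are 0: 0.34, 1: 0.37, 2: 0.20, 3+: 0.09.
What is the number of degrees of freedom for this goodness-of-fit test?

2

There are k = 4 categories and 1 parameter estimated from the data, so df = 4 − 1 − 1 = 2.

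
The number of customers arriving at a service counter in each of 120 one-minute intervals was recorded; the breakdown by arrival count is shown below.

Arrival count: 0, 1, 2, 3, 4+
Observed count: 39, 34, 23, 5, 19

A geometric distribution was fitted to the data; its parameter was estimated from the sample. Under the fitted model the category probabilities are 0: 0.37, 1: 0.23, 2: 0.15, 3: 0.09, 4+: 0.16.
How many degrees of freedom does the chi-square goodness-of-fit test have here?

There are k = 5 categories and 1 parameter estimated from the data, so df = 5 − 1 − 1 = 3.

3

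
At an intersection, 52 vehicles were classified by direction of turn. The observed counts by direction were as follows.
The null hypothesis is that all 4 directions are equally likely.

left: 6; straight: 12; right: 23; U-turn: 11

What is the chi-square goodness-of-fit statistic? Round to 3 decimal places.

11.846

Under H₀ each category has probability 1/4, so each expected count is 52/4 = 13.
cat           O        E   (O−E)²/E
left          6       13     3.7692
straight     12       13     0.0769
right        23       13     7.6923
U-turn       11       13     0.3077
Sum = 11.846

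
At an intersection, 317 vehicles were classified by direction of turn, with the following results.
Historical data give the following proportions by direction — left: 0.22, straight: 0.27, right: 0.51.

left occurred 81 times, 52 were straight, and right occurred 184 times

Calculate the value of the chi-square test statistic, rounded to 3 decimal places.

Expected counts E_i = n·p_i: 317×0.22 = 69.74, 317×0.27 = 85.59, 317×0.51 = 161.67.
cat           O        E   (O−E)²/E
left         81    69.74     1.8180
straight     52    85.59    13.1825
right       184   161.67     3.0842
Sum = 18.085

18.085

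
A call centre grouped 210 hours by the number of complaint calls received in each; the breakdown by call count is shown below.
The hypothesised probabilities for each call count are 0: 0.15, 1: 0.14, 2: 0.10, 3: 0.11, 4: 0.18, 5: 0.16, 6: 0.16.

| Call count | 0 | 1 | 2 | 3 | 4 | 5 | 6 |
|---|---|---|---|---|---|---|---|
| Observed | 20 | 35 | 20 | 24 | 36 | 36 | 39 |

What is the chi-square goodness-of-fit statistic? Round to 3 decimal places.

Expected counts E_i = n·p_i: 210×0.15 = 31.5, 210×0.14 = 29.4, 210×0.10 = 21, 210×0.11 = 23.1, 210×0.18 = 37.8, 210×0.16 = 33.6, 210×0.16 = 33.6.
χ² = (20−31.5)²/31.5 + (35−29.4)²/29.4 + (20−21)²/21 + (24−23.1)²/23.1 + (36−37.8)²/37.8 + (36−33.6)²/33.6 + (39−33.6)²/33.6
   = 4.1984 + 1.0667 + 0.0476 + 0.0351 + 0.0857 + 0.1714 + 0.8679
Sum = 6.473

6.473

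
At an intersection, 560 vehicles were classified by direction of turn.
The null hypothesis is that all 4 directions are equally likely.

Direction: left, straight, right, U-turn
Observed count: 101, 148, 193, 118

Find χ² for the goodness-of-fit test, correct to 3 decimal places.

34.843

Under H₀ each category has probability 1/4, so each expected count is 560/4 = 140.
χ² = (101−140)²/140 + (148−140)²/140 + (193−140)²/140 + (118−140)²/140
   = 10.8643 + 0.4571 + 20.0643 + 3.4571
Sum = 34.843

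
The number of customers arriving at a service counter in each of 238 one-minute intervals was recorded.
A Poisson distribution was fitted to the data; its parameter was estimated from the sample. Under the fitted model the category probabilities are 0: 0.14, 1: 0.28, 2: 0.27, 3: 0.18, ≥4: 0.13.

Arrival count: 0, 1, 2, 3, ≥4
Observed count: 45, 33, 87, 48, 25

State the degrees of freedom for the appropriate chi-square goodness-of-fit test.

3

There are k = 5 categories and 1 parameter estimated from the data, so df = 5 − 1 − 1 = 3.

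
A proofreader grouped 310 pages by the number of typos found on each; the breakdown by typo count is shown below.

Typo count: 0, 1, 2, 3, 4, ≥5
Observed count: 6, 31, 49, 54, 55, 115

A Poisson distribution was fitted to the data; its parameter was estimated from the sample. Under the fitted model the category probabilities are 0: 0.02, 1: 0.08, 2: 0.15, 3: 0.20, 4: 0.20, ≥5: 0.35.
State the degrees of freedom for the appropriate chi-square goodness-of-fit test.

There are k = 6 categories and 1 parameter estimated from the data, so df = 6 − 1 − 1 = 4.

4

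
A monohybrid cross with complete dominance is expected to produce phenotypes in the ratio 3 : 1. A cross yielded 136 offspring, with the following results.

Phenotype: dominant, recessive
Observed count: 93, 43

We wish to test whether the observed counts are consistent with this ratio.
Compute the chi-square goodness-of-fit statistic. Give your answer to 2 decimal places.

Ratio total = 4. Expected counts: 136×3/4 = 102, 136×1/4 = 34.
χ² = (93−102)²/102 + (43−34)²/34
   = 0.794 + 2.382
Sum = 3.18

3.18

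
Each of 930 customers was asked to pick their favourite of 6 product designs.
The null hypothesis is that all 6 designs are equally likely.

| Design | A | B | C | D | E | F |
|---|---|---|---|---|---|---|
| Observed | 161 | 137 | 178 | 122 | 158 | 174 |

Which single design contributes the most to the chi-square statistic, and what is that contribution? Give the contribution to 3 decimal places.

D, 7.026

Under H₀ each category has probability 1/6, so each expected count is 930/6 = 155.
A: (161 − 155)²/155 = 36/155 = 0.2323
B: (137 − 155)²/155 = 324/155 = 2.0903
C: (178 − 155)²/155 = 529/155 = 3.4129
D: (122 − 155)²/155 = 1089/155 = 7.0258
E: (158 − 155)²/155 = 9/155 = 0.0581
F: (174 − 155)²/155 = 361/155 = 2.3290
The largest term is for D: 7.026.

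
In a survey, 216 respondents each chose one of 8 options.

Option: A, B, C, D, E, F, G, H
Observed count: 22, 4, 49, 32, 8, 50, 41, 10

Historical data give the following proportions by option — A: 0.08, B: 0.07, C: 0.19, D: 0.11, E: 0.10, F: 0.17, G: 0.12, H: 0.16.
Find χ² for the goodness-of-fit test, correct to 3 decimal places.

53.462

Expected counts E_i = n·p_i: 216×0.08 = 17.28, 216×0.07 = 15.12, 216×0.19 = 41.04, 216×0.11 = 23.76, 216×0.10 = 21.6, 216×0.17 = 36.72, 216×0.12 = 25.92, 216×0.16 = 34.56.
cat         O        E   (O−E)²/E
A          22    17.28     1.2893
B           4    15.12     8.1782
C          49    41.04     1.5439
D          32    23.76     2.8576
E           8     21.6     8.5630
F          50    36.72     4.8028
G          41    25.92     8.7734
H          10    34.56    17.4535
Sum = 53.462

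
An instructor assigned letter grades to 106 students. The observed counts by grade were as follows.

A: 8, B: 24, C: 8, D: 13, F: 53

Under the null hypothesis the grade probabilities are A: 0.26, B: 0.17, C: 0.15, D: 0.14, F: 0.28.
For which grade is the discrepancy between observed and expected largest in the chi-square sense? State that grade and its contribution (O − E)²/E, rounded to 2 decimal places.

F, 18.32

Expected counts E_i = n·p_i: 106×0.26 = 27.56, 106×0.17 = 18.02, 106×0.15 = 15.9, 106×0.14 = 14.84, 106×0.28 = 29.68.
A: (8 − 27.56)²/27.56 = 382.5936/27.56 = 13.882
B: (24 − 18.02)²/18.02 = 35.7604/18.02 = 1.984
C: (8 − 15.9)²/15.9 = 62.41/15.9 = 3.925
D: (13 − 14.84)²/14.84 = 3.3856/14.84 = 0.228
F: (53 − 29.68)²/29.68 = 543.8224/29.68 = 18.323
The largest term is for F: 18.32.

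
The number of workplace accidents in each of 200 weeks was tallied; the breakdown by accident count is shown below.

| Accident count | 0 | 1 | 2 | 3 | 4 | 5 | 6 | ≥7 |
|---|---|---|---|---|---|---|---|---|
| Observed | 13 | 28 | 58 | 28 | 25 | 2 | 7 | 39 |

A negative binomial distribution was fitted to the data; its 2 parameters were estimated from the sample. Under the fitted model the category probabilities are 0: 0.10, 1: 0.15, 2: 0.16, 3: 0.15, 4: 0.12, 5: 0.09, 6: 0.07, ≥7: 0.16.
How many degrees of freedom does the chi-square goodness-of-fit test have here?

There are k = 8 categories and 2 parameters estimated from the data, so df = 8 − 1 − 2 = 5.

5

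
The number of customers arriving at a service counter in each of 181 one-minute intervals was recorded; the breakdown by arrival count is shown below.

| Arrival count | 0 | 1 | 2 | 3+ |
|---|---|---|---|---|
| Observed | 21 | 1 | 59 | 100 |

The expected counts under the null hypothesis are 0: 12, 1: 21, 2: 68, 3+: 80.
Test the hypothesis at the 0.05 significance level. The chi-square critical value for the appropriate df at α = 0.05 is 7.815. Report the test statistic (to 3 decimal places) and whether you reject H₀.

cat         O        E   (O−E)²/E
0          21       12     6.7500
1           1       21    19.0476
2          59       68     1.1912
3+        100       80     5.0000
Sum = 31.989
df = 3. Since 31.989 > 7.815, we reject H₀.

31.989; reject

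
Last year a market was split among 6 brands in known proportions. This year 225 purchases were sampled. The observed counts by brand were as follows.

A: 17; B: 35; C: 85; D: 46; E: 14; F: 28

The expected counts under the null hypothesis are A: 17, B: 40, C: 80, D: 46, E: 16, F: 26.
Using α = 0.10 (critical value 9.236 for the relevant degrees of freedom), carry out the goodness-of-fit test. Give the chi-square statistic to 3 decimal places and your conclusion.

1.341; do not reject

A: (17 − 17)²/17 = 0/17 = 0.0000
B: (35 − 40)²/40 = 25/40 = 0.6250
C: (85 − 80)²/80 = 25/80 = 0.3125
D: (46 − 46)²/46 = 0/46 = 0.0000
E: (14 − 16)²/16 = 4/16 = 0.2500
F: (28 − 26)²/26 = 4/26 = 0.1538
Sum = 1.341
df = 5. Since 1.341 < 9.236, we do not reject H₀.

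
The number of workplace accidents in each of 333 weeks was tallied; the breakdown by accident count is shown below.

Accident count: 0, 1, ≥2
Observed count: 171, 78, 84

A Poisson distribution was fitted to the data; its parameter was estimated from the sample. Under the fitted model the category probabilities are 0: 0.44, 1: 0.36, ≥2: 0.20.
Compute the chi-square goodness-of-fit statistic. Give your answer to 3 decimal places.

Expected counts E_i = n·p_i: 333×0.44 = 146.52, 333×0.36 = 119.88, 333×0.20 = 66.6.
cat         O        E   (O−E)²/E
0         171   146.52     4.0900
1          78   119.88    14.6308
≥2         84     66.6     4.5459
Sum = 23.267

23.267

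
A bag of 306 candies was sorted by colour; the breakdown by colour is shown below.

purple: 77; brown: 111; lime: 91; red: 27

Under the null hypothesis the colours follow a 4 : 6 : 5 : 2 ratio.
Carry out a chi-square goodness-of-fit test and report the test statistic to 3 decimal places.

2.692

Ratio total = 17. Expected counts: 306×4/17 = 72, 306×6/17 = 108, 306×5/17 = 90, 306×2/17 = 36.
χ² = (77−72)²/72 + (111−108)²/108 + (91−90)²/90 + (27−36)²/36
   = 0.3472 + 0.0833 + 0.0111 + 2.2500
Sum = 2.692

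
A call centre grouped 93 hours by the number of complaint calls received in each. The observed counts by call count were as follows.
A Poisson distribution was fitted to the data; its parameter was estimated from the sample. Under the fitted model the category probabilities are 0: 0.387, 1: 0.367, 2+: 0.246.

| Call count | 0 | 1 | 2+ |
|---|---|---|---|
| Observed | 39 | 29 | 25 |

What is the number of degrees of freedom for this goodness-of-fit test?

1

There are k = 3 categories and 1 parameter estimated from the data, so df = 3 − 1 − 1 = 1.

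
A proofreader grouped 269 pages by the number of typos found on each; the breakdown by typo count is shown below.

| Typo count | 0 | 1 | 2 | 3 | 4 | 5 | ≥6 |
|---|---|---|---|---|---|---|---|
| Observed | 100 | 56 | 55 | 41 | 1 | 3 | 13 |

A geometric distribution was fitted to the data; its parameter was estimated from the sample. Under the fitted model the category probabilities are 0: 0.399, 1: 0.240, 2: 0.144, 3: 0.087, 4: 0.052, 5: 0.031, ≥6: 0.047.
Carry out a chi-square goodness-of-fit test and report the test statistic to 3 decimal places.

Expected counts E_i = n·p_i: 269×0.399 = 107.331, 269×0.240 = 64.56, 269×0.144 = 38.736, 269×0.087 = 23.403, 269×0.052 = 13.988, 269×0.031 = 8.339, 269×0.047 = 12.643.
χ² = (100−107.331)²/107.331 + (56−64.56)²/64.56 + (55−38.736)²/38.736 + (41−23.403)²/23.403 + (1−13.988)²/13.988 + (3−8.339)²/8.339 + (13−12.643)²/12.643
   = 0.5007 + 1.1350 + 6.8287 + 13.2314 + 12.0595 + 3.4183 + 0.0101
Sum = 37.184

37.184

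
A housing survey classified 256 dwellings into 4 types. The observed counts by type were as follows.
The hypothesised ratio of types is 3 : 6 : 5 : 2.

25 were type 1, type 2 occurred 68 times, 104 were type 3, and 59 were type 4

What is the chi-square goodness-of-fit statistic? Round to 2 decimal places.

49.17

Ratio total = 16. Expected counts: 256×3/16 = 48, 256×6/16 = 96, 256×5/16 = 80, 256×2/16 = 32.
χ² = (25−48)²/48 + (68−96)²/96 + (104−80)²/80 + (59−32)²/32
   = 11.021 + 8.167 + 7.200 + 22.781
Sum = 49.17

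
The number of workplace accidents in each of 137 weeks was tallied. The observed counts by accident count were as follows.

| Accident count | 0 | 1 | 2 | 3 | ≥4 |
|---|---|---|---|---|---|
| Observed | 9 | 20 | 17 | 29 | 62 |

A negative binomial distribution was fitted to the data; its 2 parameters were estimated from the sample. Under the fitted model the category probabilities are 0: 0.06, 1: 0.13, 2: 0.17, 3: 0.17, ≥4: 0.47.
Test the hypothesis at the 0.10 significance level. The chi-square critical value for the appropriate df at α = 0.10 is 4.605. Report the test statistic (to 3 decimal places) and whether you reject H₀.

Expected counts E_i = n·p_i: 137×0.06 = 8.22, 137×0.13 = 17.81, 137×0.17 = 23.29, 137×0.17 = 23.29, 137×0.47 = 64.39.
χ² = (9−8.22)²/8.22 + (20−17.81)²/17.81 + (17−23.29)²/23.29 + (29−23.29)²/23.29 + (62−64.39)²/64.39
   = 0.0740 + 0.2693 + 1.6988 + 1.3999 + 0.0887
Sum = 3.531
df = 2. Since 3.531 < 4.605, we do not reject H₀.

3.531; do not reject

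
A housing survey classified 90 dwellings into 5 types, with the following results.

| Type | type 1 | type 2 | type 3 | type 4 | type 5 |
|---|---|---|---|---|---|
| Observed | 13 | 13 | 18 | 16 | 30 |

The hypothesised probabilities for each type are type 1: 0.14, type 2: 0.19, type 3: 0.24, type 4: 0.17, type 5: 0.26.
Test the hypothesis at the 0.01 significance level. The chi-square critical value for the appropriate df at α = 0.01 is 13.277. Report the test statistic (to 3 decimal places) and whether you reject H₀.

3.489; do not reject

Expected counts E_i = n·p_i: 90×0.14 = 12.6, 90×0.19 = 17.1, 90×0.24 = 21.6, 90×0.17 = 15.3, 90×0.26 = 23.4.
χ² = (13−12.6)²/12.6 + (13−17.1)²/17.1 + (18−21.6)²/21.6 + (16−15.3)²/15.3 + (30−23.4)²/23.4
   = 0.0127 + 0.9830 + 0.6000 + 0.0320 + 1.8615
Sum = 3.489
df = 4. Since 3.489 < 13.277, we do not reject H₀.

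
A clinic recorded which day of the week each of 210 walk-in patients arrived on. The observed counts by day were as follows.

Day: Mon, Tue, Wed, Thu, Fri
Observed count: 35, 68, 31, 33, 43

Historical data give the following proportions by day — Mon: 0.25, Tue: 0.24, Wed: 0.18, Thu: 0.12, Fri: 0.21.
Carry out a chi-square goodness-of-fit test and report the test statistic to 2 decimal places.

Expected counts E_i = n·p_i: 210×0.25 = 52.5, 210×0.24 = 50.4, 210×0.18 = 37.8, 210×0.12 = 25.2, 210×0.21 = 44.1.
Mon: (35 − 52.5)²/52.5 = 306.25/52.5 = 5.833
Tue: (68 − 50.4)²/50.4 = 309.76/50.4 = 6.146
Wed: (31 − 37.8)²/37.8 = 46.24/37.8 = 1.223
Thu: (33 − 25.2)²/25.2 = 60.84/25.2 = 2.414
Fri: (43 − 44.1)²/44.1 = 1.21/44.1 = 0.027
Sum = 15.64

15.64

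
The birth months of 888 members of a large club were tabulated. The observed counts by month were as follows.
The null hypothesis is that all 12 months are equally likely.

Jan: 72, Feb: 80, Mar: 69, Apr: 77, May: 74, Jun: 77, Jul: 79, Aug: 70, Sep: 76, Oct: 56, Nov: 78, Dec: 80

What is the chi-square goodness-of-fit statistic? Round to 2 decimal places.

Under H₀ each category has probability 1/12, so each expected count is 888/12 = 74.
Jan: (72 − 74)²/74 = 4/74 = 0.054
Feb: (80 − 74)²/74 = 36/74 = 0.486
Mar: (69 − 74)²/74 = 25/74 = 0.338
Apr: (77 − 74)²/74 = 9/74 = 0.122
May: (74 − 74)²/74 = 0/74 = 0.000
Jun: (77 − 74)²/74 = 9/74 = 0.122
Jul: (79 − 74)²/74 = 25/74 = 0.338
Aug: (70 − 74)²/74 = 16/74 = 0.216
Sep: (76 − 74)²/74 = 4/74 = 0.054
Oct: (56 − 74)²/74 = 324/74 = 4.378
Nov: (78 − 74)²/74 = 16/74 = 0.216
Dec: (80 − 74)²/74 = 36/74 = 0.486
Sum = 6.81

6.81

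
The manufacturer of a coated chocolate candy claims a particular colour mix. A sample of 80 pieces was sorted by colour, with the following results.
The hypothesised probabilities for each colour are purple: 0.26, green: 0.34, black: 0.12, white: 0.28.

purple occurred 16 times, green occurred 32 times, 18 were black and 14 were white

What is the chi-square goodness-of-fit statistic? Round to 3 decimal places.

12.455

Expected counts E_i = n·p_i: 80×0.26 = 20.8, 80×0.34 = 27.2, 80×0.12 = 9.6, 80×0.28 = 22.4.
purple: (16 − 20.8)²/20.8 = 23.04/20.8 = 1.1077
green: (32 − 27.2)²/27.2 = 23.04/27.2 = 0.8471
black: (18 − 9.6)²/9.6 = 70.56/9.6 = 7.3500
white: (14 − 22.4)²/22.4 = 70.56/22.4 = 3.1500
Sum = 12.455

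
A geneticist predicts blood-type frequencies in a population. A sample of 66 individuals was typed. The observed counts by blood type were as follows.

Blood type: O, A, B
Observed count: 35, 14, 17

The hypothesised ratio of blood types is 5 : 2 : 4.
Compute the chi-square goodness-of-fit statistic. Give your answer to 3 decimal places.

Ratio total = 11. Expected counts: 66×5/11 = 30, 66×2/11 = 12, 66×4/11 = 24.
χ² = (35−30)²/30 + (14−12)²/12 + (17−24)²/24
   = 0.8333 + 0.3333 + 2.0417
Sum = 3.208

3.208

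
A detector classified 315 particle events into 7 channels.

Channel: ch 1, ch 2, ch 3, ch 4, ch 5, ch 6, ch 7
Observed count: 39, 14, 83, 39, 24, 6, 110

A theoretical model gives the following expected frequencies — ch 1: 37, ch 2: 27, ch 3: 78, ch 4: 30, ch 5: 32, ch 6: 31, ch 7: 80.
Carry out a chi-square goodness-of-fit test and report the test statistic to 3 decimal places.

cat         O        E   (O−E)²/E
ch 1       39       37     0.1081
ch 2       14       27     6.2593
ch 3       83       78     0.3205
ch 4       39       30     2.7000
ch 5       24       32     2.0000
ch 6        6       31    20.1613
ch 7      110       80    11.2500
Sum = 42.799

42.799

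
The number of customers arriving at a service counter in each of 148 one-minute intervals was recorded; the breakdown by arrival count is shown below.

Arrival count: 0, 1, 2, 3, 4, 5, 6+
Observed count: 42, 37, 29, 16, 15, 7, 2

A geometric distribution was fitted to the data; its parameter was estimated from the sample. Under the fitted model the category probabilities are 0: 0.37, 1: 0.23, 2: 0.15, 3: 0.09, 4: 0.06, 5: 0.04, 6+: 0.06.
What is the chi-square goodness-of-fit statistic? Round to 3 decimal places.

15.598

Expected counts E_i = n·p_i: 148×0.37 = 54.76, 148×0.23 = 34.04, 148×0.15 = 22.2, 148×0.09 = 13.32, 148×0.06 = 8.88, 148×0.04 = 5.92, 148×0.06 = 8.88.
cat         O        E   (O−E)²/E
0          42    54.76     2.9733
1          37    34.04     0.2574
2          29     22.2     2.0829
3          16    13.32     0.5392
4          15     8.88     4.2178
5           7     5.92     0.1970
6+          2     8.88     5.3305
Sum = 15.598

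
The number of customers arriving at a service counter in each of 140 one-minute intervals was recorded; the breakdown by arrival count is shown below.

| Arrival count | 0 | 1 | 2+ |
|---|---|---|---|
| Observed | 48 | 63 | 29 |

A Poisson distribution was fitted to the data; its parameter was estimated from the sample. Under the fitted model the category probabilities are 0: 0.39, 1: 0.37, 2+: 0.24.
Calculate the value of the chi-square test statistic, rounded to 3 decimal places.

Expected counts E_i = n·p_i: 140×0.39 = 54.6, 140×0.37 = 51.8, 140×0.24 = 33.6.
0: (48 − 54.6)²/54.6 = 43.56/54.6 = 0.7978
1: (63 − 51.8)²/51.8 = 125.44/51.8 = 2.4216
2+: (29 − 33.6)²/33.6 = 21.16/33.6 = 0.6298
Sum = 3.849

3.849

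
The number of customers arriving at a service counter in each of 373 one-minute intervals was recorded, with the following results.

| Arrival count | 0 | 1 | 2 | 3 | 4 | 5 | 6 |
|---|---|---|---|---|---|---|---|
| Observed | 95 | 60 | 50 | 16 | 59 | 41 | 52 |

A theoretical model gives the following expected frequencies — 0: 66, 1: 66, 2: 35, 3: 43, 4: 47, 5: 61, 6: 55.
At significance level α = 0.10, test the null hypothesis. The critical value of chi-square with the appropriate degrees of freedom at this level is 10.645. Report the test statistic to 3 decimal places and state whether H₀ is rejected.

46.455; reject

cat         O        E   (O−E)²/E
0          95       66    12.7424
1          60       66     0.5455
2          50       35     6.4286
3          16       43    16.9535
4          59       47     3.0638
5          41       61     6.5574
6          52       55     0.1636
Sum = 46.455
df = 6. Since 46.455 > 10.645, we reject H₀.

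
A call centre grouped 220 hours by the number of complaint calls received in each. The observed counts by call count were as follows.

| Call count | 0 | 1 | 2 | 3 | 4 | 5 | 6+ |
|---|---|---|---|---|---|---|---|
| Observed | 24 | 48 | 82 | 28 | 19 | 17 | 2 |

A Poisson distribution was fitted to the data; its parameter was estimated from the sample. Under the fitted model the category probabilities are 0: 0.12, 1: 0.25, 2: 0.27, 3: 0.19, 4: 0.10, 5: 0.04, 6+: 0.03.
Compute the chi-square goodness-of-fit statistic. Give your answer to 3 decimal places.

Expected counts E_i = n·p_i: 220×0.12 = 26.4, 220×0.25 = 55, 220×0.27 = 59.4, 220×0.19 = 41.8, 220×0.10 = 22, 220×0.04 = 8.8, 220×0.03 = 6.6.
χ² = (24−26.4)²/26.4 + (48−55)²/55 + (82−59.4)²/59.4 + (28−41.8)²/41.8 + (19−22)²/22 + (17−8.8)²/8.8 + (2−6.6)²/6.6
   = 0.2182 + 0.8909 + 8.5987 + 4.5560 + 0.4091 + 7.6409 + 3.2061
Sum = 25.520

25.520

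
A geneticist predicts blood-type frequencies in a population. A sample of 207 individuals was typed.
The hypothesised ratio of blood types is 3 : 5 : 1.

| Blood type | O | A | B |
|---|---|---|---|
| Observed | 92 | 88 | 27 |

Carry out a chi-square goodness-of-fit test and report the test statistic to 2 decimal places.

14.70

Ratio total = 9. Expected counts: 207×3/9 = 69, 207×5/9 = 115, 207×1/9 = 23.
cat         O        E   (O−E)²/E
O          92       69      7.667
A          88      115      6.339
B          27       23      0.696
Sum = 14.70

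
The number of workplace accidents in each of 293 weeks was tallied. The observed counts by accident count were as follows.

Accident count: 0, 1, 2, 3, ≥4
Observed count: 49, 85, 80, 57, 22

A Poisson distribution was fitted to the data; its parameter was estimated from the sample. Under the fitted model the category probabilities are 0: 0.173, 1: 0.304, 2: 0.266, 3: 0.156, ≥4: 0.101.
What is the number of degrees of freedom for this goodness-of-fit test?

There are k = 5 categories and 1 parameter estimated from the data, so df = 5 − 1 − 1 = 3.

3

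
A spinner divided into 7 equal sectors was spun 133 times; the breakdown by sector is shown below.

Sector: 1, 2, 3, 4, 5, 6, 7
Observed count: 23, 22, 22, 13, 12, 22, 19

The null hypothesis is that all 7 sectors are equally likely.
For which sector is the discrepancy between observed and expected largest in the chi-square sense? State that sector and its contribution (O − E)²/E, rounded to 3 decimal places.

Under H₀ each category has probability 1/7, so each expected count is 133/7 = 19.
χ² = (23−19)²/19 + (22−19)²/19 + (22−19)²/19 + (13−19)²/19 + (12−19)²/19 + (22−19)²/19 + (19−19)²/19
   = 0.8421 + 0.4737 + 0.4737 + 1.8947 + 2.5789 + 0.4737 + 0.0000
The largest term is for 5: 2.579.

5, 2.579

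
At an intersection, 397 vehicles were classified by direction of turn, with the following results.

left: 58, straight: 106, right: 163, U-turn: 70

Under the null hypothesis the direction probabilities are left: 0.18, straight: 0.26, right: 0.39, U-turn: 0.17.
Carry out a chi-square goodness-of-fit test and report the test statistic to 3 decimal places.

3.135

Expected counts E_i = n·p_i: 397×0.18 = 71.46, 397×0.26 = 103.22, 397×0.39 = 154.83, 397×0.17 = 67.49.
χ² = (58−71.46)²/71.46 + (106−103.22)²/103.22 + (163−154.83)²/154.83 + (70−67.49)²/67.49
   = 2.5353 + 0.0749 + 0.4311 + 0.0933
Sum = 3.135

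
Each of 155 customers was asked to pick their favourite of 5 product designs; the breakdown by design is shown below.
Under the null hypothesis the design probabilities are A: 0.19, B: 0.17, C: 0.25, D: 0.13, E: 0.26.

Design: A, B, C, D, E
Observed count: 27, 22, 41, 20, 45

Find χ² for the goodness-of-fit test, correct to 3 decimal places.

1.602

Expected counts E_i = n·p_i: 155×0.19 = 29.45, 155×0.17 = 26.35, 155×0.25 = 38.75, 155×0.13 = 20.15, 155×0.26 = 40.3.
χ² = (27−29.45)²/29.45 + (22−26.35)²/26.35 + (41−38.75)²/38.75 + (20−20.15)²/20.15 + (45−40.3)²/40.3
   = 0.2038 + 0.7181 + 0.1306 + 0.0011 + 0.5481
Sum = 1.602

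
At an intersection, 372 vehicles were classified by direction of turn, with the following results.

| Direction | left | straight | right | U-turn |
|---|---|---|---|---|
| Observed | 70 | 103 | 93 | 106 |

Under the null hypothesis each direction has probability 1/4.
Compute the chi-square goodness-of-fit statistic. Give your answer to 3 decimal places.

8.581

Expected count for each of the 4 categories: 372/4 = 93.
cat           O        E   (O−E)²/E
left         70       93     5.6882
straight    103       93     1.0753
right        93       93     0.0000
U-turn      106       93     1.8172
Sum = 8.581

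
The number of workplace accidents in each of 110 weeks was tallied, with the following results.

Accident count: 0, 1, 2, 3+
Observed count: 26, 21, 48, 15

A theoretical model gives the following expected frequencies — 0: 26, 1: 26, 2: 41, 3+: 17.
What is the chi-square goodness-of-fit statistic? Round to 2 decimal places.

cat         O        E   (O−E)²/E
0          26       26      0.000
1          21       26      0.962
2          48       41      1.195
3+         15       17      0.235
Sum = 2.39

2.39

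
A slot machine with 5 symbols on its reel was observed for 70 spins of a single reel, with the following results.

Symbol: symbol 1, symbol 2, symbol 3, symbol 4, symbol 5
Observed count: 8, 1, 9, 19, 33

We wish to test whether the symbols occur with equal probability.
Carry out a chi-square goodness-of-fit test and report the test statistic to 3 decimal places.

Expected count for each of the 5 categories: 70/5 = 14.
cat           O        E   (O−E)²/E
symbol 1      8       14     2.5714
symbol 2      1       14    12.0714
symbol 3      9       14     1.7857
symbol 4     19       14     1.7857
symbol 5     33       14    25.7857
Sum = 44.000

44.000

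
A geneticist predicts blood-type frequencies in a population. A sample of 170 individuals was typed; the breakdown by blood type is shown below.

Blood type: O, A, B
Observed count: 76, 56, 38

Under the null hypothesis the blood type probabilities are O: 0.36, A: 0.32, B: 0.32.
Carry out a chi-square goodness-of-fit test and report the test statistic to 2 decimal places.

8.57

Expected counts E_i = n·p_i: 170×0.36 = 61.2, 170×0.32 = 54.4, 170×0.32 = 54.4.
O: (76 − 61.2)²/61.2 = 219.04/61.2 = 3.579
A: (56 − 54.4)²/54.4 = 2.56/54.4 = 0.047
B: (38 − 54.4)²/54.4 = 268.96/54.4 = 4.944
Sum = 8.57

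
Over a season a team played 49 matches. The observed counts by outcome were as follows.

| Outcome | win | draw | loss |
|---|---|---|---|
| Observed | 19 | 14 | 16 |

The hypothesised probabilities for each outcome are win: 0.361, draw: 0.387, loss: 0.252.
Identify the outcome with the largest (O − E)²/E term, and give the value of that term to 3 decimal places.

Expected counts E_i = n·p_i: 49×0.361 = 17.689, 49×0.387 = 18.963, 49×0.252 = 12.348.
cat         O        E   (O−E)²/E
win        19   17.689     0.0972
draw       14   18.963     1.2989
loss       16   12.348     1.0801
The largest term is for draw: 1.299.

draw, 1.299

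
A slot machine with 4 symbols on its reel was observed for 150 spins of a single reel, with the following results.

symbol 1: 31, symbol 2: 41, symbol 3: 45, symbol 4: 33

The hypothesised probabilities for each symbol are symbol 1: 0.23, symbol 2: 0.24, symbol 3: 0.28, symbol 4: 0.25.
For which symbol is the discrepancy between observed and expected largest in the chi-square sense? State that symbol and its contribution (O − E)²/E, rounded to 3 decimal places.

symbol 2, 0.694

Expected counts E_i = n·p_i: 150×0.23 = 34.5, 150×0.24 = 36, 150×0.28 = 42, 150×0.25 = 37.5.
symbol 1: (31 − 34.5)²/34.5 = 12.25/34.5 = 0.3551
symbol 2: (41 − 36)²/36 = 25/36 = 0.6944
symbol 3: (45 − 42)²/42 = 9/42 = 0.2143
symbol 4: (33 − 37.5)²/37.5 = 20.25/37.5 = 0.5400
The largest term is for symbol 2: 0.694.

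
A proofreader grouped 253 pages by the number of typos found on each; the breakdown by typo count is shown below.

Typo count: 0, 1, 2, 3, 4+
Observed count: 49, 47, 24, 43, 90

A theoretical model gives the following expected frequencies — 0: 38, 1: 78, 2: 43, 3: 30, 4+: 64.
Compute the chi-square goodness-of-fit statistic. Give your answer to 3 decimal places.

40.096

0: (49 − 38)²/38 = 121/38 = 3.1842
1: (47 − 78)²/78 = 961/78 = 12.3205
2: (24 − 43)²/43 = 361/43 = 8.3953
3: (43 − 30)²/30 = 169/30 = 5.6333
4+: (90 − 64)²/64 = 676/64 = 10.5625
Sum = 40.096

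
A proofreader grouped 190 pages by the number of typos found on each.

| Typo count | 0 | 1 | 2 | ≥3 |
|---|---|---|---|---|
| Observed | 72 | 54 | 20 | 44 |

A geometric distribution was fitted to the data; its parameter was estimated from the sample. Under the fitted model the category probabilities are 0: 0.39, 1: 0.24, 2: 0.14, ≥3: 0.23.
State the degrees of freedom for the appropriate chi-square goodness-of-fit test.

2

There are k = 4 categories and 1 parameter estimated from the data, so df = 4 − 1 − 1 = 2.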